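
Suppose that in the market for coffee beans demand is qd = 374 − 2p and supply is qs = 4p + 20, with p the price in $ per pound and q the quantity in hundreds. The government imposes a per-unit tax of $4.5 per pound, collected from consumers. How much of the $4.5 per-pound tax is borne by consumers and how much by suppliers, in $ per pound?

Before the tax: set 374 − 2p = 4p + 20 → p* = $59, q* = 256.
With the tax collected from consumers, demand (in seller-price terms) shifts: qd = 374 − 2(p + 4.5).
Solving gives q = 250 with consumers paying $62 and suppliers receiving $57.5 (the $4.5 wedge).
Burden on consumers: $3; on suppliers: $1.5. (They sum to $4.5.)

Consumers bear $3 per pound; suppliers bear $1.5 per pound.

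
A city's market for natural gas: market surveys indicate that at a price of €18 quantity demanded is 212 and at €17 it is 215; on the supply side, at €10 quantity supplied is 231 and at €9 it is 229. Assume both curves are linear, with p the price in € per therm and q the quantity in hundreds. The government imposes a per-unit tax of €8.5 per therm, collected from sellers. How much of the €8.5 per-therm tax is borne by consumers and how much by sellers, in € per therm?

Demand slope: (215 − 212)/(17 − 18) = -3, so qd = 266 − 3p.
Supply slope: (229 − 231)/(9 − 10) = 2, so qs = 2p + 211.
Before the tax: set 266 − 3p = 2p + 211 → p* = €11, q* = 233.
With the tax collected from sellers, supply shifts: qs = 2(p − 8.5) + 211.
New equilibrium: consumers pay €14.4, sellers receive €5.9, q = 222.8. (Wedge: pb − ps = 8.5.)
Burden on consumers: €3.4; on sellers: €5.1. (They sum to €8.5.)
The less price-elastic side of the market bears the larger share of a per-unit tax.

Consumers bear €3.4 per therm; sellers bear €5.1 per therm.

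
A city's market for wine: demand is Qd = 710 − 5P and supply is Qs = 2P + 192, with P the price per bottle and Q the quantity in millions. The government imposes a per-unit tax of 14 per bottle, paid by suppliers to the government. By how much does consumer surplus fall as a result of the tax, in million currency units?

Consumer surplus falls by 1320 million.

Without the tax, 710 − 5P = 2P + 192 gives 7P = 518, so P* = 74 and Q* = 340.
With the tax collected from suppliers, supply shifts: Qs = 2(P − 14) + 192.
Solving gives Q = 320 with consumers paying 78 and suppliers receiving 64 (the 14 wedge).
ΔCS is the trapezoid between Q = 320 and Q = 340 of height 4: ½ · (340 + 320) · 4 = 1320.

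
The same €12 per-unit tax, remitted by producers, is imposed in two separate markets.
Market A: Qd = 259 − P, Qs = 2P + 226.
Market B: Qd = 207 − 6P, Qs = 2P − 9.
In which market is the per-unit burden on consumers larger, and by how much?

Market A, by €5.

Market A: pre-tax P* = €11, Q* = 248; post-tax Q = 240; per-unit burden on consumers = €8.
Market B: pre-tax P* = €27, Q* = 45; post-tax Q = 27; per-unit burden on consumers = €3.
Difference: €8 vs €3 → market A is larger by €5.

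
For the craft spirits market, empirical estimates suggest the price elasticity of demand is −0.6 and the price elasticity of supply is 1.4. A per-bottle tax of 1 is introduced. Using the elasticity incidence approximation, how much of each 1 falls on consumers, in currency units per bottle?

Consumers bear ≈ 0.7 per bottle.

Incidence ratio: consumers' share ≈ εs / (εs + |εd|) = 1.4 / (1.4 + 0.6) = 0.7.
So consumers bear ≈ 0.7 × 1 = 0.7; suppliers bear 0.3.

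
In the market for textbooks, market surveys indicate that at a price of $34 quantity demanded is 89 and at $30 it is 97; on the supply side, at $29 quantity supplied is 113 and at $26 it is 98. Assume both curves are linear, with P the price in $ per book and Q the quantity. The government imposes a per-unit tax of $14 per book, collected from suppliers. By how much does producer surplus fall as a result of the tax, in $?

Demand slope: (97 − 89)/(30 − 34) = -2, so Qd = 157 − 2P.
Supply slope: (98 − 113)/(26 − 29) = 5, so Qs = 5P − 32.
Before the tax: set 157 − 2P = 5P − 32 → P* = $27, Q* = 103.
With the tax collected from suppliers, supply shifts: Qs = 5(P − 14) − 32.
New equilibrium: consumers pay $37, suppliers receive $23, Q = 83. (Wedge: Pb − Ps = 14.)
ΔPS is the trapezoid between Q = 83 and Q = 103 of height $4: ½ · (103 + 83) · 4 = $372.

Producer surplus falls by $372.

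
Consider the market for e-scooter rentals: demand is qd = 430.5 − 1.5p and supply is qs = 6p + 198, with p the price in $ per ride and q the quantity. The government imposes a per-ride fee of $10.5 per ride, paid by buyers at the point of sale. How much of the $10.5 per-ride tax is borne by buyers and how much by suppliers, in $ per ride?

Without the tax, 430.5 − 1.5p = 6p + 198 gives 7.5p = 232.5, so p* = $31 and q* = 384.
With the tax collected from buyers, demand (in seller-price terms) shifts: qd = 430.5 − 1.5(p + 10.5).
Solving gives q = 371.4 with buyers paying $39.4 and suppliers receiving $28.9 (the $10.5 wedge).
Burden on buyers: $8.4; on suppliers: $2.1. (They sum to $10.5.)
The less price-elastic side of the market bears the larger share of a per-unit tax.

Buyers bear $8.4 per ride; suppliers bear $2.1 per ride.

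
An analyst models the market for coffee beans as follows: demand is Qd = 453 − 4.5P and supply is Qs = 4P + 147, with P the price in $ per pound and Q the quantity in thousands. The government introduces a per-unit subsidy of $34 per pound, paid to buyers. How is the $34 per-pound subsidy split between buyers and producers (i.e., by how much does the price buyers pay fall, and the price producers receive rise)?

Buyers gain $16 per pound; producers gain $18 per pound.

Without the subsidy, 453 − 4.5P = 4P + 147 gives 8.5P = 306, so P* = $36 and Q* = 291.
With a per-unit subsidy paid to buyers, each effectively pays P − 34, so demand becomes Qd = 453 − 4.5(P − 34).
Solving gives Q = 363 with buyers paying $20 and producers receiving $54 (the $34 wedge).
Gain to buyers: $16; to producers: $18. (They sum to $34.)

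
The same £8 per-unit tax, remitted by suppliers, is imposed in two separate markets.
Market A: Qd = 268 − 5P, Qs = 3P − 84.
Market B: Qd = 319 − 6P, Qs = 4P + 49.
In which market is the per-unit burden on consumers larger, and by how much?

Market B, by £0.2.

Market A: pre-tax P* = £44, Q* = 48; post-tax Q = 33; per-unit burden on consumers = £3.
Market B: pre-tax P* = £27, Q* = 157; post-tax Q = 137.8; per-unit burden on consumers = £3.2.
Difference: £3 vs £3.2 → market B is larger by £0.2.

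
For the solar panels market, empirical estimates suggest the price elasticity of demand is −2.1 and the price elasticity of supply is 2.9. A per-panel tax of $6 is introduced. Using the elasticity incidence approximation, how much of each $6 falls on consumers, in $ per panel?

Incidence ratio: consumers' share ≈ εs / (εs + |εd|) = 2.9 / (2.9 + 2.1) = 0.58.
So consumers bear ≈ 0.58 × $6 = $3.48; producers bear $2.52.

Consumers bear ≈ $3.48 per panel.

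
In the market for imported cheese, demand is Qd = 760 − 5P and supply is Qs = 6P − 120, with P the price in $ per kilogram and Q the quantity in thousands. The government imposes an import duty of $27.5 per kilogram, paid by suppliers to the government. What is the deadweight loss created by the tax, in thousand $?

Deadweight loss = $1031.25 thousand.

Without the tax, 760 − 5P = 6P − 120 gives 11P = 880, so P* = $80 and Q* = 360.
With the tax collected from suppliers, supply shifts: Qs = 6(P − 27.5) − 120.
New equilibrium: consumers pay $95, suppliers receive $67.5, Q = 285. (Wedge: Pb − Ps = 27.5.)
Quantity falls by |ΔQ| = |360 − 285| = 75.
DWL = ½ · t · |ΔQ| = ½ · 27.5 · 75 = $1031.25.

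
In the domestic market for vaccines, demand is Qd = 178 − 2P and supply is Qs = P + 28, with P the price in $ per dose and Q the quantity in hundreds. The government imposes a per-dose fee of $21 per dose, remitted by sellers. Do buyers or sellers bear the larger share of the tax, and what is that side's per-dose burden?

Sellers bear the larger share: $14 per dose.

Without the tax, 178 − 2P = P + 28 gives 3P = 150, so P* = $50 and Q* = 78.
With the tax collected from sellers, supply shifts: Qs = (P − 21) + 28.
Solving gives Q = 64 with buyers paying $57 and sellers receiving $36 (the $21 wedge).
Per-dose burden: buyers $7, sellers $14.
Sellers take the larger share because supply is less price-elastic here (demand slope 2 vs supply slope 1).
The less price-elastic side of the market bears the larger share of a per-unit tax.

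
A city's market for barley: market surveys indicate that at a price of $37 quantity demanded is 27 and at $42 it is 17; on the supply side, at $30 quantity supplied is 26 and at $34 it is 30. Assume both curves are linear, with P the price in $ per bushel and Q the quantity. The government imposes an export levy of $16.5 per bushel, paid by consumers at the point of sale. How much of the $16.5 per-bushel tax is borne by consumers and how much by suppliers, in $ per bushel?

Demand slope: (17 − 27)/(42 − 37) = -2, so Qd = 101 − 2P.
Supply slope: (30 − 26)/(34 − 30) = 1, so Qs = P − 4.
Before the tax: set 101 − 2P = P − 4 → P* = $35, Q* = 31.
With the tax collected from consumers, demand (in seller-price terms) shifts: Qd = 101 − 2(P + 16.5).
Solving gives Q = 20 with consumers paying $40.5 and suppliers receiving $24 (the $16.5 wedge).
Burden on consumers: $5.5; on suppliers: $11. (They sum to $16.5.)

Consumers bear $5.5 per bushel; suppliers bear $11 per bushel.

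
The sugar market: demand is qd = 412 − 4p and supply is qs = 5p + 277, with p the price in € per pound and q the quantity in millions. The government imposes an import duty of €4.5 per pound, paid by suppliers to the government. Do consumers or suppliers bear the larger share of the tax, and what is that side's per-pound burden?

Without the tax, 412 − 4p = 5p + 277 gives 9p = 135, so p* = €15 and q* = 352.
With the tax collected from suppliers, supply shifts: qs = 5(p − 4.5) + 277.
Solving gives q = 342 with consumers paying €17.5 and suppliers receiving €13 (the €4.5 wedge).
Per-pound burden: consumers €2.5, suppliers €2.
Consumers take the larger share because demand is less price-elastic here (demand slope 4 vs supply slope 5).

Consumers bear the larger share: €2.5 per pound.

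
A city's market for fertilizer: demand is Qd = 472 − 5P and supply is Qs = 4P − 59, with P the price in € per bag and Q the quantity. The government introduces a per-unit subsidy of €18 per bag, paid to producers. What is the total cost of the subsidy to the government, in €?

Before the subsidy: set 472 − 5P = 4P − 59 → P* = €59, Q* = 177.
With a per-unit subsidy paid to producers, each receives P + 18 per unit sold, so supply becomes Qs = 4(P + 18) − 59.
Solving gives Q = 217 with consumers paying €51 and producers receiving €69 (the €18 wedge).
Outlay = t · Q = 18 · 217 = €3906.

Government outlay = €3906.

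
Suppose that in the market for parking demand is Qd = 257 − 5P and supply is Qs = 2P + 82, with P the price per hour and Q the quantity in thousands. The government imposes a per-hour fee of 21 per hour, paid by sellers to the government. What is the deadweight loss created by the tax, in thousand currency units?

Deadweight loss = 315 thousand.

Before the tax: set 257 − 5P = 2P + 82 → P* = 25, Q* = 132.
With the tax collected from sellers, supply shifts: Qs = 2(P − 21) + 82.
New equilibrium: buyers pay 31, sellers receive 10, Q = 102. (Wedge: Pb − Ps = 21.)
Quantity falls by |ΔQ| = |132 − 102| = 30.
DWL = ½ · t · |ΔQ| = ½ · 21 · 30 = 315.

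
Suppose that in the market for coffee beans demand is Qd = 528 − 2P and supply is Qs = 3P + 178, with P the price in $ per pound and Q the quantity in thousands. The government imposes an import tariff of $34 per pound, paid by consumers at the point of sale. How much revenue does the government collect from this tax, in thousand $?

Tax revenue = $11804.8 thousand.

Before the tax: set 528 − 2P = 3P + 178 → P* = $70, Q* = 388.
With the tax collected from consumers, demand (in seller-price terms) shifts: Qd = 528 − 2(P + 34).
Solving gives Q = 347.2 with consumers paying $90.4 and sellers receiving $56.4 (the $34 wedge).
Revenue = t · Q = 34 · 347.2 = $11804.8.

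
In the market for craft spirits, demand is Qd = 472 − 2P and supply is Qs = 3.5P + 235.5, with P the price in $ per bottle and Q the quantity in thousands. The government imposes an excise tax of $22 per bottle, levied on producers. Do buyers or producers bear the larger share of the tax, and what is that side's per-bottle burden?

Without the tax, 472 − 2P = 3.5P + 235.5 gives 5.5P = 236.5, so P* = $43 and Q* = 386.
With the tax collected from producers, supply shifts: Qs = 3.5(P − 22) + 235.5.
New equilibrium: buyers pay $57, producers receive $35, Q = 358. (Wedge: Pb − Ps = 22.)
Per-bottle burden: buyers $14, producers $8.
Buyers take the larger share because demand is less price-elastic here (demand slope 2 vs supply slope 3.5).

Buyers bear the larger share: $14 per bottle.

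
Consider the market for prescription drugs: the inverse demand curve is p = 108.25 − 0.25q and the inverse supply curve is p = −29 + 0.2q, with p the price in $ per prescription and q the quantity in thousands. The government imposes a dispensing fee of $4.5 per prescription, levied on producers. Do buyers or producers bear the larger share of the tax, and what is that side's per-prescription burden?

Buyers bear the larger share: $2.5 per prescription.

Inverting to q(p) form: qd = 433 − 4p; qs = 5p + 145.
Without the tax, 433 − 4p = 5p + 145 gives 9p = 288, so p* = $32 and q* = 305.
With the tax collected from producers, supply shifts: qs = 5(p − 4.5) + 145.
Solving gives q = 295 with buyers paying $34.5 and producers receiving $30 (the $4.5 wedge).
Per-prescription burden: buyers $2.5, producers $2.
Buyers take the larger share because demand is less price-elastic here (demand slope 4 vs supply slope 5).
The less price-elastic side of the market bears the larger share of a per-unit tax.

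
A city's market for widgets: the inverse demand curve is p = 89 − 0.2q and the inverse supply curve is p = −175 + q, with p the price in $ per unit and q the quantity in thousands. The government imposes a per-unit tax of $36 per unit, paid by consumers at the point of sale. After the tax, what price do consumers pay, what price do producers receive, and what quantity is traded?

Inverting to q(p) form: qd = 445 − 5p; qs = p + 175.
Without the tax, 445 − 5p = p + 175 gives 6p = 270, so p* = $45 and q* = 220.
With the tax collected from consumers, demand (in seller-price terms) shifts: qd = 445 − 5(p + 36).
Solving gives q = 190 with consumers paying $51 and producers receiving $15 (the $36 wedge).

Consumers pay $51; producers receive $15; quantity = 190.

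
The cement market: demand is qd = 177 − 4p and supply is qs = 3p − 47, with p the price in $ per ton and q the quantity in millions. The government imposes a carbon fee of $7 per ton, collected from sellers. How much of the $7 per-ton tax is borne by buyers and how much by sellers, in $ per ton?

Before the tax: set 177 − 4p = 3p − 47 → p* = $32, q* = 49.
With the tax collected from sellers, supply shifts: qs = 3(p − 7) − 47.
Solving gives q = 37 with buyers paying $35 and sellers receiving $28 (the $7 wedge).
Burden on buyers: $3; on sellers: $4. (They sum to $7.)

Buyers bear $3 per ton; sellers bear $4 per ton.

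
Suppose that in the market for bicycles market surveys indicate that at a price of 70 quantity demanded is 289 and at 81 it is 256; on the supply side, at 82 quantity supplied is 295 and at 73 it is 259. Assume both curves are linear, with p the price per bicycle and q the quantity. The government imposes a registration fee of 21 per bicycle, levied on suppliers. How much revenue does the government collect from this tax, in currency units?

Demand slope: (256 − 289)/(81 − 70) = -3, so qd = 499 − 3p.
Supply slope: (259 − 295)/(73 − 82) = 4, so qs = 4p − 33.
Without the tax, 499 − 3p = 4p − 33 gives 7p = 532, so p* = 76 and q* = 271.
With the tax collected from suppliers, supply shifts: qs = 4(p − 21) − 33.
New equilibrium: consumers pay 88, suppliers receive 67, q = 235. (Wedge: pb − ps = 21.)
Revenue = t · Q = 21 · 235 = 4935.

Tax revenue = 4935.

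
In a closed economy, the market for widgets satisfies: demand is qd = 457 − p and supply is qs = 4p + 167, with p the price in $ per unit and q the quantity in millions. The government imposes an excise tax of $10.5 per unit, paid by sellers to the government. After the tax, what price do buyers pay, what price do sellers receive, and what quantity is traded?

Buyers pay $66.4; sellers receive $55.9; quantity = 390.6.

Before the tax: set 457 − p = 4p + 167 → p* = $58, q* = 399.
With the tax collected from sellers, supply shifts: qs = 4(p − 10.5) + 167.
Solving gives q = 390.6 with buyers paying $66.4 and sellers receiving $55.9 (the $10.5 wedge).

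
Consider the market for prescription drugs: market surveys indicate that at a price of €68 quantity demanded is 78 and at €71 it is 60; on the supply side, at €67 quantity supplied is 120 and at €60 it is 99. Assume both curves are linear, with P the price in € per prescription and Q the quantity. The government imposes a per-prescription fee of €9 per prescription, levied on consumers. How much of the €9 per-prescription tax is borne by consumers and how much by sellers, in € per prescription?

Consumers bear €3 per prescription; sellers bear €6 per prescription.

Demand slope: (60 − 78)/(71 − 68) = -6, so Qd = 486 − 6P.
Supply slope: (99 − 120)/(60 − 67) = 3, so Qs = 3P − 81.
Before the tax: set 486 − 6P = 3P − 81 → P* = €63, Q* = 108.
With the tax collected from consumers, demand (in seller-price terms) shifts: Qd = 486 − 6(P + 9).
Solving gives Q = 90 with consumers paying €66 and sellers receiving €57 (the €9 wedge).
Burden on consumers: €3; on sellers: €6. (They sum to €9.)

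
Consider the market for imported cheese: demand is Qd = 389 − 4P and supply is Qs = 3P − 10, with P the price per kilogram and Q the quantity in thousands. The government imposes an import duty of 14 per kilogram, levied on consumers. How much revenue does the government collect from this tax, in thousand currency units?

Tax revenue = 1918 thousand.

Without the tax, 389 − 4P = 3P − 10 gives 7P = 399, so P* = 57 and Q* = 161.
With the tax collected from consumers, demand (in seller-price terms) shifts: Qd = 389 − 4(P + 14).
Solving gives Q = 137 with consumers paying 63 and producers receiving 49 (the 14 wedge).
Revenue = t · Q = 14 · 137 = 1918.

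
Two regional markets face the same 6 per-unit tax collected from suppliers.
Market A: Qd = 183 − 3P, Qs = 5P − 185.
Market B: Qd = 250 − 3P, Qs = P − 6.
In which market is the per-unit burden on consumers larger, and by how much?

Market A: pre-tax P* = 46, Q* = 45; post-tax Q = 33.75; per-unit burden on consumers = 3.75.
Market B: pre-tax P* = 64, Q* = 58; post-tax Q = 53.5; per-unit burden on consumers = 1.5.
Difference: 3.75 vs 1.5 → market A is larger by 2.25.

Market A, by 2.25.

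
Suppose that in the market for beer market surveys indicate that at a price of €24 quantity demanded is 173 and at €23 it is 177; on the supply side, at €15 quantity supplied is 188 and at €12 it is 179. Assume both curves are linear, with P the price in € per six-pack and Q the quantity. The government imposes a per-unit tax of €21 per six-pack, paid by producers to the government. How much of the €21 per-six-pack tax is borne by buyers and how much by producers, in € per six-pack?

Demand slope: (177 − 173)/(23 − 24) = -4, so Qd = 269 − 4P.
Supply slope: (179 − 188)/(12 − 15) = 3, so Qs = 3P + 143.
Without the tax, 269 − 4P = 3P + 143 gives 7P = 126, so P* = €18 and Q* = 197.
With the tax collected from producers, supply shifts: Qs = 3(P − 21) + 143.
Solving gives Q = 161 with buyers paying €27 and producers receiving €6 (the €21 wedge).
Burden on buyers: €9; on producers: €12. (They sum to €21.)
The less price-elastic side of the market bears the larger share of a per-unit tax.

Buyers bear €9 per six-pack; producers bear €12 per six-pack.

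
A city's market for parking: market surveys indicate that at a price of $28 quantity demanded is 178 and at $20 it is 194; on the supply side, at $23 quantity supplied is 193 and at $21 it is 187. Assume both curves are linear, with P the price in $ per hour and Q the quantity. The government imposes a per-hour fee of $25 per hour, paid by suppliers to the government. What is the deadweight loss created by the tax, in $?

Demand slope: (194 − 178)/(20 − 28) = -2, so Qd = 234 − 2P.
Supply slope: (187 − 193)/(21 − 23) = 3, so Qs = 3P + 124.
Before the tax: set 234 − 2P = 3P + 124 → P* = $22, Q* = 190.
With the tax collected from suppliers, supply shifts: Qs = 3(P − 25) + 124.
Solving gives Q = 160 with consumers paying $37 and suppliers receiving $12 (the $25 wedge).
Quantity falls by |ΔQ| = |190 − 160| = 30.
DWL = ½ · t · |ΔQ| = ½ · 25 · 30 = $375.

Deadweight loss = $375.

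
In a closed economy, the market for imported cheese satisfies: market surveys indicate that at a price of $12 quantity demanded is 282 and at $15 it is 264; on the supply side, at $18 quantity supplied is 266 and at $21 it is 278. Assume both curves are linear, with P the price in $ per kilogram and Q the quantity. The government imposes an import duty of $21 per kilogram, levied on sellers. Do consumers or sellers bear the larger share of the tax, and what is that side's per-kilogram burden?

Sellers bear the larger share: $12.6 per kilogram.

Demand slope: (264 − 282)/(15 − 12) = -6, so Qd = 354 − 6P.
Supply slope: (278 − 266)/(21 − 18) = 4, so Qs = 4P + 194.
Before the tax: set 354 − 6P = 4P + 194 → P* = $16, Q* = 258.
With the tax collected from sellers, supply shifts: Qs = 4(P − 21) + 194.
Solving gives Q = 207.6 with consumers paying $24.4 and sellers receiving $3.4 (the $21 wedge).
Per-kilogram burden: consumers $8.4, sellers $12.6.
Sellers take the larger share because supply is less price-elastic here (demand slope 6 vs supply slope 4).
The less price-elastic side of the market bears the larger share of a per-unit tax.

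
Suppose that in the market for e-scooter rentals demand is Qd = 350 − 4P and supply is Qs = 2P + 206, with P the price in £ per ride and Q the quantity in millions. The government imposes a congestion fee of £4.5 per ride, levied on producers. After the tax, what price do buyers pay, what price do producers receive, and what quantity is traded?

Buyers pay £25.5; producers receive £21; quantity = 248.

Without the tax, 350 − 4P = 2P + 206 gives 6P = 144, so P* = £24 and Q* = 254.
With the tax collected from producers, supply shifts: Qs = 2(P − 4.5) + 206.
New equilibrium: buyers pay £25.5, producers receive £21, Q = 248. (Wedge: Pb − Ps = 4.5.)
The less price-elastic side of the market bears the larger share of a per-unit tax.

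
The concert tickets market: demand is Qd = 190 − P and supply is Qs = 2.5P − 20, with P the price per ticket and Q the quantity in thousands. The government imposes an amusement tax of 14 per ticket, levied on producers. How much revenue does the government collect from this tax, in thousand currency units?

Without the tax, 190 − P = 2.5P − 20 gives 3.5P = 210, so P* = 60 and Q* = 130.
With the tax collected from producers, supply shifts: Qs = 2.5(P − 14) − 20.
Solving gives Q = 120 with buyers paying 70 and producers receiving 56 (the 14 wedge).
Revenue = t · Q = 14 · 120 = 1680.

Tax revenue = 1680 thousand.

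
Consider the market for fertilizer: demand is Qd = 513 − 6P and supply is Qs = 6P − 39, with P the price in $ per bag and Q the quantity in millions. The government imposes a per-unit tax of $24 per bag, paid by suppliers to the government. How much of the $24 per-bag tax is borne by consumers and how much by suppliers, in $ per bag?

Before the tax: set 513 − 6P = 6P − 39 → P* = $46, Q* = 237.
With the tax collected from suppliers, supply shifts: Qs = 6(P − 24) − 39.
Solving gives Q = 165 with consumers paying $58 and suppliers receiving $34 (the $24 wedge).
Burden on consumers: $12; on suppliers: $12. (They sum to $24.)
The less price-elastic side of the market bears the larger share of a per-unit tax.

Consumers bear $12 per bag; suppliers bear $12 per bag.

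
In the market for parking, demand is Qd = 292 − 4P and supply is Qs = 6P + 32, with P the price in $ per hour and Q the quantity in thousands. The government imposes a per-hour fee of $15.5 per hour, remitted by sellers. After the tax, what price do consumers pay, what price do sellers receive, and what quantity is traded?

Consumers pay $35.3; sellers receive $19.8; quantity = 150.8.

Without the tax, 292 − 4P = 6P + 32 gives 10P = 260, so P* = $26 and Q* = 188.
With the tax collected from sellers, supply shifts: Qs = 6(P − 15.5) + 32.
New equilibrium: consumers pay $35.3, sellers receive $19.8, Q = 150.8. (Wedge: Pb − Ps = 15.5.)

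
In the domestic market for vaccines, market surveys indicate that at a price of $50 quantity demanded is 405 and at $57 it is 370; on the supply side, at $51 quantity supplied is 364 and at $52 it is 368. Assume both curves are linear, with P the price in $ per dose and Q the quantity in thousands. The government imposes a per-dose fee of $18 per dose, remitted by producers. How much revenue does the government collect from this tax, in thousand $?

Tax revenue = $6120 thousand.

Demand slope: (370 − 405)/(57 − 50) = -5, so Qd = 655 − 5P.
Supply slope: (368 − 364)/(52 − 51) = 4, so Qs = 4P + 160.
Without the tax, 655 − 5P = 4P + 160 gives 9P = 495, so P* = $55 and Q* = 380.
With the tax collected from producers, supply shifts: Qs = 4(P − 18) + 160.
Solving gives Q = 340 with consumers paying $63 and producers receiving $45 (the $18 wedge).
Revenue = t · Q = 18 · 340 = $6120.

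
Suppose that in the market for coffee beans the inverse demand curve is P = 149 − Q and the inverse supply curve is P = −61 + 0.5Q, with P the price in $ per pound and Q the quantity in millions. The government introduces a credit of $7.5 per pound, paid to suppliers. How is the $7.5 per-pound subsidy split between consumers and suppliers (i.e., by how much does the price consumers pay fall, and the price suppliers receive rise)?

Inverting to Q(P) form: Qd = 149 − P; Qs = 2P + 122.
Without the subsidy, 149 − P = 2P + 122 gives 3P = 27, so P* = $9 and Q* = 140.
With a per-unit subsidy paid to suppliers, each receives P + 7.5 per unit sold, so supply becomes Qs = 2(P + 7.5) + 122.
Solving gives Q = 145 with consumers paying $4 and suppliers receiving $11.5 (the $7.5 wedge).
Gain to consumers: $5; to suppliers: $2.5. (They sum to $7.5.)

Consumers gain $5 per pound; suppliers gain $2.5 per pound.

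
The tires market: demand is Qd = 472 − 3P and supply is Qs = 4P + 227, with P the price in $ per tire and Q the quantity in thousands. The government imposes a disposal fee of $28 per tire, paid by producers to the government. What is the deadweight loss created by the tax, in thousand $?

Without the tax, 472 − 3P = 4P + 227 gives 7P = 245, so P* = $35 and Q* = 367.
With the tax collected from producers, supply shifts: Qs = 4(P − 28) + 227.
New equilibrium: consumers pay $51, producers receive $23, Q = 319. (Wedge: Pb − Ps = 28.)
Quantity falls by |ΔQ| = |367 − 319| = 48.
DWL = ½ · t · |ΔQ| = ½ · 28 · 48 = $672.

Deadweight loss = $672 thousand.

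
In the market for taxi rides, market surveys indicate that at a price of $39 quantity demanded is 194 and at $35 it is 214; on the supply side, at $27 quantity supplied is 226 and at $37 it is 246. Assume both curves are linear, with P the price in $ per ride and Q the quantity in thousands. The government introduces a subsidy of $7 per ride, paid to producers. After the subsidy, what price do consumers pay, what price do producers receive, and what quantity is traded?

Demand slope: (214 − 194)/(35 − 39) = -5, so Qd = 389 − 5P.
Supply slope: (246 − 226)/(37 − 27) = 2, so Qs = 2P + 172.
Before the subsidy: set 389 − 5P = 2P + 172 → P* = $31, Q* = 234.
With a per-unit subsidy paid to producers, each receives P + 7 per unit sold, so supply becomes Qs = 2(P + 7) + 172.
New equilibrium: consumers pay $29, producers receive $36, Q = 244. (Wedge: Pb − Ps = −7.)

Consumers pay $29; producers receive $36; quantity = 244.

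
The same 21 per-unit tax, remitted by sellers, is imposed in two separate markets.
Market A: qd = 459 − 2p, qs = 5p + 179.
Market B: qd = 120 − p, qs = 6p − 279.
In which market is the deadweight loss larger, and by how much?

Market A: pre-tax p* = 40, q* = 379; post-tax q = 349; deadweight loss = 315.
Market B: pre-tax p* = 57, q* = 63; post-tax q = 45; deadweight loss = 189.
Difference: 315 vs 189 → market A is larger by 126.

Market A, by 126.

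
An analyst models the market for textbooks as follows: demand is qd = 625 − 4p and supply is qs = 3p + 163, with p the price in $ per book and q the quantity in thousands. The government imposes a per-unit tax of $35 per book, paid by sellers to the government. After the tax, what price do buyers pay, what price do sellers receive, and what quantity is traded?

Buyers pay $81; sellers receive $46; quantity = 301.

Without the tax, 625 − 4p = 3p + 163 gives 7p = 462, so p* = $66 and q* = 361.
With the tax collected from sellers, supply shifts: qs = 3(p − 35) + 163.
Solving gives q = 301 with buyers paying $81 and sellers receiving $46 (the $35 wedge).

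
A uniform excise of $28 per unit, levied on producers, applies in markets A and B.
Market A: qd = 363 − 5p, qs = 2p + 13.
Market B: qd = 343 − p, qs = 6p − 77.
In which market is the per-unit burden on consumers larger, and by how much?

Market B, by $16.

Market A: pre-tax p* = $50, q* = 113; post-tax q = 73; per-unit burden on consumers = $8.
Market B: pre-tax p* = $60, q* = 283; post-tax q = 259; per-unit burden on consumers = $24.
Difference: $8 vs $24 → market B is larger by $16.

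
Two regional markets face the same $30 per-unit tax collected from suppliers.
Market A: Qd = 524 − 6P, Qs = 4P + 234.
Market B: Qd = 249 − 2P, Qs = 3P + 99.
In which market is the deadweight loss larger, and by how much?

Market A: pre-tax P* = $29, Q* = 350; post-tax Q = 278; deadweight loss = $1080.
Market B: pre-tax P* = $30, Q* = 189; post-tax Q = 153; deadweight loss = $540.
Difference: $1080 vs $540 → market A is larger by $540.

Market A, by $540.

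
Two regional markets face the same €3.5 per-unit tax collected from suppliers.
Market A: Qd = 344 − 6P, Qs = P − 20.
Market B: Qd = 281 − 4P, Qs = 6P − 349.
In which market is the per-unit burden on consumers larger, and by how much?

Market A: pre-tax P* = €52, Q* = 32; post-tax Q = 29; per-unit burden on consumers = €0.5.
Market B: pre-tax P* = €63, Q* = 29; post-tax Q = 20.6; per-unit burden on consumers = €2.1.
Difference: €0.5 vs €2.1 → market B is larger by €1.6.

Market B, by €1.6.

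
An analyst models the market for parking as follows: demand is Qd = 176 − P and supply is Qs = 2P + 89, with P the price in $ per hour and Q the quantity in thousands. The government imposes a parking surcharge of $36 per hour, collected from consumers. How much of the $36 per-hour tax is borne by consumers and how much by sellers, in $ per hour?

Consumers bear $24 per hour; sellers bear $12 per hour.

Without the tax, 176 − P = 2P + 89 gives 3P = 87, so P* = $29 and Q* = 147.
With the tax collected from consumers, demand (in seller-price terms) shifts: Qd = 176 − (P + 36).
New equilibrium: consumers pay $53, sellers receive $17, Q = 123. (Wedge: Pb − Ps = 36.)
Burden on consumers: $24; on sellers: $12. (They sum to $36.)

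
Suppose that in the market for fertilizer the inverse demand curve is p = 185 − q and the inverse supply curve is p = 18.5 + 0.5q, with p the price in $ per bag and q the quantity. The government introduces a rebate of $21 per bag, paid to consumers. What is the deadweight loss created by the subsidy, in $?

Rewrite in direct form: qd = 185 − p and qs = 2p − 37.
Without the subsidy, 185 − p = 2p − 37 gives 3p = 222, so p* = $74 and q* = 111.
With a per-unit subsidy paid to consumers, each effectively pays p − 21, so demand becomes qd = 185 − (p − 21).
New equilibrium: consumers pay $60, suppliers receive $81, q = 125. (Wedge: pb − ps = −21.)
Quantity rises by |ΔQ| = |111 − 125| = 14.
DWL = ½ · t · |ΔQ| = ½ · 21 · 14 = $147.

Deadweight loss = $147.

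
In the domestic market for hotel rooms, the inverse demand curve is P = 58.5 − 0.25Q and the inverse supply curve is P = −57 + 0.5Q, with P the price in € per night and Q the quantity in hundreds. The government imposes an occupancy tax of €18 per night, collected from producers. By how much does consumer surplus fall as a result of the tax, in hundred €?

Consumer surplus falls by €852 hundred.

Inverting to Q(P) form: Qd = 234 − 4P; Qs = 2P + 114.
Without the tax, 234 − 4P = 2P + 114 gives 6P = 120, so P* = €20 and Q* = 154.
With the tax collected from producers, supply shifts: Qs = 2(P − 18) + 114.
New equilibrium: buyers pay €26, producers receive €8, Q = 130. (Wedge: Pb − Ps = 18.)
ΔCS is the trapezoid between Q = 130 and Q = 154 of height €6: ½ · (154 + 130) · 6 = €852.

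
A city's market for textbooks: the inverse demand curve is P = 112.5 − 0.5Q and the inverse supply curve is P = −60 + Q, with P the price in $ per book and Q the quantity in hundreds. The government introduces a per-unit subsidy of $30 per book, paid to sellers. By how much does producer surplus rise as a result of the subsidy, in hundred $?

Producer surplus rises by $2500 hundred.

Inverting to Q(P) form: Qd = 225 − 2P; Qs = P + 60.
Without the subsidy, 225 − 2P = P + 60 gives 3P = 165, so P* = $55 and Q* = 115.
With a per-unit subsidy paid to sellers, each receives P + 30 per unit sold, so supply becomes Qs = (P + 30) + 60.
Solving gives Q = 135 with buyers paying $45 and sellers receiving $75 (the $30 wedge).
ΔPS is the trapezoid between Q = 135 and Q = 115 of height $20: ½ · (115 + 135) · 20 = $2500.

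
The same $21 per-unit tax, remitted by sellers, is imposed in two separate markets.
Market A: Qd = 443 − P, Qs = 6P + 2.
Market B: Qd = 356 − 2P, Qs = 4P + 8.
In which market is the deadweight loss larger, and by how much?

Market A: pre-tax P* = $63, Q* = 380; post-tax Q = 362; deadweight loss = $189.
Market B: pre-tax P* = $58, Q* = 240; post-tax Q = 212; deadweight loss = $294.
Difference: $189 vs $294 → market B is larger by $105.

Market B, by $105.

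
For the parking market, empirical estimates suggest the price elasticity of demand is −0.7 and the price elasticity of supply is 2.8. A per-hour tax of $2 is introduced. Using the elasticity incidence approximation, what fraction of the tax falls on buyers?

Incidence ratio: buyers' share ≈ εs / (εs + |εd|) = 2.8 / (2.8 + 0.7) = 0.8.
Supply is the more elastic side, so buyers bear the larger share.

Buyers' share ≈ 0.8.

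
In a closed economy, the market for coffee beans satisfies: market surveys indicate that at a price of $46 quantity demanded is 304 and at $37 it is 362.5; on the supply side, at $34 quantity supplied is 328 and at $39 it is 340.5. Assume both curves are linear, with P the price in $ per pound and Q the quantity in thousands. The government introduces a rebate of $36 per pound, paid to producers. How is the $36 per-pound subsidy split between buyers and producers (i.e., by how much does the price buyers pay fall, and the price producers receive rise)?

Buyers gain $10 per pound; producers gain $26 per pound.

Demand slope: (362.5 − 304)/(37 − 46) = -6.5, so Qd = 603 − 6.5P.
Supply slope: (340.5 − 328)/(39 − 34) = 2.5, so Qs = 2.5P + 243.
Before the subsidy: set 603 − 6.5P = 2.5P + 243 → P* = $40, Q* = 343.
With a per-unit subsidy paid to producers, each receives P + 36 per unit sold, so supply becomes Qs = 2.5(P + 36) + 243.
New equilibrium: buyers pay $30, producers receive $66, Q = 408. (Wedge: Pb − Ps = −36.)
Gain to buyers: $10; to producers: $26. (They sum to $36.)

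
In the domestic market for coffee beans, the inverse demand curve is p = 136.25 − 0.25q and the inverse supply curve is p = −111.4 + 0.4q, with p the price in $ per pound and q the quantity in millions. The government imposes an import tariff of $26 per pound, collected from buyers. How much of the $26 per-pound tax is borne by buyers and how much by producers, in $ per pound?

Buyers bear $10 per pound; producers bear $16 per pound.

Rewrite in direct form: qd = 545 − 4p and qs = 2.5p + 278.5.
Before the tax: set 545 − 4p = 2.5p + 278.5 → p* = $41, q* = 381.
With the tax collected from buyers, demand (in seller-price terms) shifts: qd = 545 − 4(p + 26).
New equilibrium: buyers pay $51, producers receive $25, q = 341. (Wedge: pb − ps = 26.)
Burden on buyers: $10; on producers: $16. (They sum to $26.)
The less price-elastic side of the market bears the larger share of a per-unit tax.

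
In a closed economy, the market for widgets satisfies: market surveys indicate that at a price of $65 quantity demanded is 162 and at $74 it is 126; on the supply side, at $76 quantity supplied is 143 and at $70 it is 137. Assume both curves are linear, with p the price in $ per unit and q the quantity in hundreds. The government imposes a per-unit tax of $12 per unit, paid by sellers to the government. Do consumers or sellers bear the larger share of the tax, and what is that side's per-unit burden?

Sellers bear the larger share: $9.6 per unit.

Demand slope: (126 − 162)/(74 − 65) = -4, so qd = 422 − 4p.
Supply slope: (137 − 143)/(70 − 76) = 1, so qs = p + 67.
Without the tax, 422 − 4p = p + 67 gives 5p = 355, so p* = $71 and q* = 138.
With the tax collected from sellers, supply shifts: qs = (p − 12) + 67.
New equilibrium: consumers pay $73.4, sellers receive $61.4, q = 128.4. (Wedge: pb − ps = 12.)
Per-unit burden: consumers $2.4, sellers $9.6.
Sellers take the larger share because supply is less price-elastic here (demand slope 4 vs supply slope 1).
The less price-elastic side of the market bears the larger share of a per-unit tax.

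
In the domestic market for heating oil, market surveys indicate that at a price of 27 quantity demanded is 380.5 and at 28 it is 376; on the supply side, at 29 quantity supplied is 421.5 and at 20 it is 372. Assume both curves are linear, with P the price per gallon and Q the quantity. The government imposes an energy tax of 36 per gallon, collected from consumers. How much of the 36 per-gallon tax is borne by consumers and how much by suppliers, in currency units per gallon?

Demand slope: (376 − 380.5)/(28 − 27) = -4.5, so Qd = 502 − 4.5P.
Supply slope: (372 − 421.5)/(20 − 29) = 5.5, so Qs = 5.5P + 262.
Before the tax: set 502 − 4.5P = 5.5P + 262 → P* = 24, Q* = 394.
With the tax collected from consumers, demand (in seller-price terms) shifts: Qd = 502 − 4.5(P + 36).
New equilibrium: consumers pay 43.8, suppliers receive 7.8, Q = 304.9. (Wedge: Pb − Ps = 36.)
Burden on consumers: 19.8; on suppliers: 16.2. (They sum to 36.)
The less price-elastic side of the market bears the larger share of a per-unit tax.

Consumers bear 19.8 per gallon; suppliers bear 16.2 per gallon.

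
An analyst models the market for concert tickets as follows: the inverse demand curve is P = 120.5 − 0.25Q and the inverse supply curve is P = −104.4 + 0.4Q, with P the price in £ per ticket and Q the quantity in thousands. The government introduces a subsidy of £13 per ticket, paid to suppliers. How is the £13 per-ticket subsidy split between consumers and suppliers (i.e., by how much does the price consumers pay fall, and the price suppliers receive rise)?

Consumers gain £5 per ticket; suppliers gain £8 per ticket.

Inverting to Q(P) form: Qd = 482 − 4P; Qs = 2.5P + 261.
Before the subsidy: set 482 − 4P = 2.5P + 261 → P* = £34, Q* = 346.
With a per-unit subsidy paid to suppliers, each receives P + 13 per unit sold, so supply becomes Qs = 2.5(P + 13) + 261.
New equilibrium: consumers pay £29, suppliers receive £42, Q = 366. (Wedge: Pb − Ps = −13.)
Gain to consumers: £5; to suppliers: £8. (They sum to £13.)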